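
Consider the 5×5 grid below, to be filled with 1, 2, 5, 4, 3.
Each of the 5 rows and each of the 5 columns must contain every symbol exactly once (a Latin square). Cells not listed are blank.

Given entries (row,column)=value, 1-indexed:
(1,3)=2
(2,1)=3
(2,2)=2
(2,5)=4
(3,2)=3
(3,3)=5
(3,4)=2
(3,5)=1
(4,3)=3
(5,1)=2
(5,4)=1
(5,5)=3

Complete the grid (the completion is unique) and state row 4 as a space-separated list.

Row 1, column 5: row 1 has {2} and column 5 has {1, 4, 3}, leaving only 5.
Row 4, column 5: row 4 has {3} and column 5 has {1, 5, 4, 3}, leaving only 2.
Row 2, column 3: row 2 has {2, 4, 3} and column 3 has {2, 5, 3}, leaving only 1.
Row 2, column 4: row 2 has {1, 2, 4, 3} and column 4 has {1, 2}, leaving only 5.
Row 4, column 4: row 4 has {2, 3} and column 4 has {1, 2, 5}, leaving only 4.
Row 1, column 4: row 1 has {2, 5} and column 4 has {1, 2, 5, 4}, leaving only 3.
Row 3, column 1: row 3 has {1, 2, 5, 3} and column 1 has {2, 3}, leaving only 4.
Row 1, column 1: row 1 has {2, 5, 3} and column 1 has {2, 4, 3}, leaving only 1.
Row 4, column 1: row 4 has {2, 4, 3} and column 1 has {1, 2, 4, 3}, leaving only 5.
Row 4, column 2: row 4 has {2, 5, 4, 3} and column 2 has {2, 3}, leaving only 1.
So row 4 reads: 5 1 3 4 2.

5 1 3 4 2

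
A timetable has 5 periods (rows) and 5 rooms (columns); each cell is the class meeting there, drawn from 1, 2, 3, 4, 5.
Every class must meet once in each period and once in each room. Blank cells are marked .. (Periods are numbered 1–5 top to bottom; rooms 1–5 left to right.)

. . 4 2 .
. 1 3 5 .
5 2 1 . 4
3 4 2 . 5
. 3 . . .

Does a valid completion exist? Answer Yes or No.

Yes

No period or room among the givens repeats a symbol, and propagating forced cells runs into no contradiction.
One valid completion exists (for instance, 1 5 4 2 3 / 4 1 3 5 2 / 5 2 1 3 4 / 3 4 2 1 5 / 2 3 5 4 1).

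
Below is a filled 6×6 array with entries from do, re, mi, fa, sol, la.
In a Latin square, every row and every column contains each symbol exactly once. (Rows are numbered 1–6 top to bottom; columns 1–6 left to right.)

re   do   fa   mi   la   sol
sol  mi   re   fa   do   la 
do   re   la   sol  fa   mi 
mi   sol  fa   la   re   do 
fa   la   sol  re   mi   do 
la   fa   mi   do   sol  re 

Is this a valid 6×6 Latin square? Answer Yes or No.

No

Every row is a permutation, but column 3 contains fa twice (at rows 1 and 4).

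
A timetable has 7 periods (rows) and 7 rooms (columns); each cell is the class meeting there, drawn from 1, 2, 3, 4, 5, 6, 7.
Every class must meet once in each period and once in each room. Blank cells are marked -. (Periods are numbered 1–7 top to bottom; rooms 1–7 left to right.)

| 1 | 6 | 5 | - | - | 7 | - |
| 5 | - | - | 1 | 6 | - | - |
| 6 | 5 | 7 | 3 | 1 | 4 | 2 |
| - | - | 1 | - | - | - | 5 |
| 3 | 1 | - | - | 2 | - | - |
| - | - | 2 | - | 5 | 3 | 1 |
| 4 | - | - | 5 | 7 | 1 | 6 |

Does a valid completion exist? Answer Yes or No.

No period or room among the givens repeats a symbol, and propagating forced cells runs into no contradiction.
One valid completion exists (for instance, 1 6 5 2 3 7 4 / 5 7 4 1 6 2 3 / 6 5 7 3 1 4 2 / 2 3 1 7 4 6 5 / 3 1 6 4 2 5 7 / 7 4 2 6 5 3 1 / 4 2 3 5 7 1 6).

Yes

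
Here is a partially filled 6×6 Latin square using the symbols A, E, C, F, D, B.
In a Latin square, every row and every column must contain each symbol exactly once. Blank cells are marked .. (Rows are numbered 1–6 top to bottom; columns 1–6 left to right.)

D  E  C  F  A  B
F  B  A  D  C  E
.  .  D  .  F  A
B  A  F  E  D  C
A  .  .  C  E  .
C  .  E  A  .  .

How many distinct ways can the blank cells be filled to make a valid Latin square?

Row 3, column 1: eliminating its row and column leaves {E}.
Row 3, column 2: eliminating its row and column leaves {C}.
Row 3, column 4: eliminating its row and column leaves {B}.
Row 5, column 2: eliminating its row and column leaves {F, D}.
Row 5, column 3: eliminating its row and column leaves {B}.
Row 5, column 6: eliminating its row and column leaves {F, D}.
Row 6, column 2: eliminating its row and column leaves {F, D}.
Row 6, column 5: eliminating its row and column leaves {B}.
Row 6, column 6: eliminating its row and column leaves {F, D}.
Enumerating the assignments across these blanks that avoid any row or column repeat gives 2 completions.

2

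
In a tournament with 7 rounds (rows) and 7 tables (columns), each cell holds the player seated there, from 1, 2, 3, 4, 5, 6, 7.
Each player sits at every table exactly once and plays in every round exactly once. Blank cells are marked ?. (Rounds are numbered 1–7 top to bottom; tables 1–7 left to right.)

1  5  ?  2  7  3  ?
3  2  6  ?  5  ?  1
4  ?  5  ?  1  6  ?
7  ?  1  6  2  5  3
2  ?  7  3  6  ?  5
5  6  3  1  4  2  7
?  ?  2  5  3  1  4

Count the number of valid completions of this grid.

1

Round 1, table 3: eliminating its round and table leaves {4}.
Round 1, table 7: eliminating its round and table leaves {6}.
Round 2, table 4: eliminating its round and table leaves {4, 7}.
Round 2, table 6: eliminating its round and table leaves {4, 7}.
Round 3, table 2: eliminating its round and table leaves {3, 7}.
Round 3, table 4: eliminating its round and table leaves {7}.
Round 3, table 7: eliminating its round and table leaves {2}.
Round 4, table 2: eliminating its round and table leaves {4}.
Round 5, table 2: eliminating its round and table leaves {1, 4}.
Round 5, table 6: eliminating its round and table leaves {4}.
Round 7, table 1: eliminating its round and table leaves {6}.
Round 7, table 2: eliminating its round and table leaves {7}.
Only one assignment across all blanks avoids any round or table repeat, giving 1 completion.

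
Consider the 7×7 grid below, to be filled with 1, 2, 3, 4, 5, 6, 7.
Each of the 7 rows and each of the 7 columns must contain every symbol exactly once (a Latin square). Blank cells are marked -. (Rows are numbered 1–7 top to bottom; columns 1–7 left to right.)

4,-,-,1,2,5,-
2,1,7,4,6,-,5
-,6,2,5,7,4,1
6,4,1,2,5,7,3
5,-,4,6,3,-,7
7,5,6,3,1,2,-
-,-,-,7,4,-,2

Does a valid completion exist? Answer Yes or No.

Yes

No row or column among the givens repeats a symbol, and propagating forced cells runs into no contradiction.
One valid completion exists (for instance, 4 7 3 1 2 5 6 / 2 1 7 4 6 3 5 / 3 6 2 5 7 4 1 / 6 4 1 2 5 7 3 / 5 2 4 6 3 1 7 / 7 5 6 3 1 2 4 / 1 3 5 7 4 6 2).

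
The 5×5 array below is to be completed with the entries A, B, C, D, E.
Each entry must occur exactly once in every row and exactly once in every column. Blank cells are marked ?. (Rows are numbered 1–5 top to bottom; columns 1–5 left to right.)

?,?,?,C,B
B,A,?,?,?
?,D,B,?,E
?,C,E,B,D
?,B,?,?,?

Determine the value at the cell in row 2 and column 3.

Row 1, column 2: row 1 has {B, C} and column 2 has {A, B, C, D}, leaving only E.
Row 2, column 5: row 2 has {A, B} and column 5 has {B, D, E}, leaving only C.
Row 2 already has {A, B, C} and column 3 already has {B, E}, so row 2, column 3 must be D.

D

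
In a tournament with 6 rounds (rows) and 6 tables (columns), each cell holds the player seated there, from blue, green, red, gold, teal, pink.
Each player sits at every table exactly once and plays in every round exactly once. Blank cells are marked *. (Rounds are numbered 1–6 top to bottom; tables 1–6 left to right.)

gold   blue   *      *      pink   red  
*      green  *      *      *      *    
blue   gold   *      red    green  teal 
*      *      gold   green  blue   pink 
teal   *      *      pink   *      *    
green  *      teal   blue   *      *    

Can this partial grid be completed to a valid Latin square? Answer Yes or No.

No round or table among the givens repeats a symbol, and propagating forced cells runs into no contradiction.
One valid completion exists (for instance, gold blue green teal pink red / pink green red gold teal blue / blue gold pink red green teal / red teal gold green blue pink / teal red blue pink gold green / green pink teal blue red gold).

Yes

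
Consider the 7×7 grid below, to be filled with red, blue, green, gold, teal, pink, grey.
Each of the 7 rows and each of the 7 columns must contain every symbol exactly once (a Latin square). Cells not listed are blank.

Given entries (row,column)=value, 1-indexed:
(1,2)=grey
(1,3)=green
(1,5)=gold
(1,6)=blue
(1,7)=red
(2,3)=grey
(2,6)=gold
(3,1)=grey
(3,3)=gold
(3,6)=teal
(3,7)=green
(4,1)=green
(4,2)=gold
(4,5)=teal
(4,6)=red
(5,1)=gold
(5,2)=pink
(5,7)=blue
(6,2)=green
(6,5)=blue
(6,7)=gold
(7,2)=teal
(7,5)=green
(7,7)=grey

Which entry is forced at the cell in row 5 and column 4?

red

Row 4, column 7: row 4 has {red, green, gold, teal} and column 7 has {red, blue, green, gold, grey}, leaving only pink.
Row 2, column 7: row 2 has {gold, grey} and column 7 has {red, blue, green, gold, pink, grey}, leaving only teal.
Row 4, column 3: row 4 has {red, green, gold, teal, pink} and column 3 has {green, gold, grey}, leaving only blue.
Row 4, column 4: row 4 has {red, blue, green, gold, teal, pink} and column 4 has {}, leaving only grey.
Row 7, column 6: row 7 has {green, teal, grey} and column 6 has {red, blue, gold, teal}, leaving only pink.
Row 6, column 6: row 6 has {blue, green, gold} and column 6 has {red, blue, gold, teal, pink}, leaving only grey.
Row 5, column 6: row 5 has {blue, gold, pink} and column 6 has {red, blue, gold, teal, pink, grey}, leaving only green.
Row 7, column 3: row 7 has {green, teal, pink, grey} and column 3 has {blue, green, gold, grey}, leaving only red.
Row 5, column 3: row 5 has {blue, green, gold, pink} and column 3 has {red, blue, green, gold, grey}, leaving only teal.
Row 5 already has {blue, green, gold, teal, pink} and column 4 already has {grey}, so row 5, column 4 must be red.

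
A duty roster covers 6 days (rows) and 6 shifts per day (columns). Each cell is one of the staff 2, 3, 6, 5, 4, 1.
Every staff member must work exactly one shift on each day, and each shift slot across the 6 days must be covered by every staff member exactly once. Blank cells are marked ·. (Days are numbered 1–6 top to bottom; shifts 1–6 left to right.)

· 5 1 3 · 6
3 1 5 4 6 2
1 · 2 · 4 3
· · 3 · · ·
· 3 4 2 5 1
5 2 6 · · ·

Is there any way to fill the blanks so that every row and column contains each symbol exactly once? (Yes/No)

Yes

No day or shift among the givens repeats a symbol, and propagating forced cells runs into no contradiction.
One valid completion exists (for instance, 4 5 1 3 2 6 / 3 1 5 4 6 2 / 1 6 2 5 4 3 / 2 4 3 6 1 5 / 6 3 4 2 5 1 / 5 2 6 1 3 4).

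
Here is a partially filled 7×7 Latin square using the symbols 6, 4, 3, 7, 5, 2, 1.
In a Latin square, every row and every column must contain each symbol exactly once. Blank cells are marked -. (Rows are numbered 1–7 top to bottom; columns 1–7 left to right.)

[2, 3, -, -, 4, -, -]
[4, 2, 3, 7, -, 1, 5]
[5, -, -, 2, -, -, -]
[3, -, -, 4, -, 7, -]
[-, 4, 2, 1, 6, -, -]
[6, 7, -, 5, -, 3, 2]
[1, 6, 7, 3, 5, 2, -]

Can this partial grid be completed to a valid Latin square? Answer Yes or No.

No

Row 2, column 5: row 2 together with column 5 already contain {6, 4, 3, 7, 5, 2, 1} — every symbol — so nothing can go there. The grid has no valid completion.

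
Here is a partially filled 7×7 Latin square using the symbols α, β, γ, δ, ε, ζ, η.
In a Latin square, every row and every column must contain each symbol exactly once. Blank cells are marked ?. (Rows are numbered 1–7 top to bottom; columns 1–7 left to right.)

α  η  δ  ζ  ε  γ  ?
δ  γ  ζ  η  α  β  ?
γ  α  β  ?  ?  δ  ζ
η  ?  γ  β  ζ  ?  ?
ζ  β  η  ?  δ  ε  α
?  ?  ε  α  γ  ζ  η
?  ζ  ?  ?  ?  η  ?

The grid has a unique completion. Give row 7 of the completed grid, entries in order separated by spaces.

Row 7, column 3: row 7 has {ζ, η} and column 3 has {β, γ, δ, ε, ζ, η}, leaving only α.
Row 7, column 5: row 7 has {α, ζ, η} and column 5 has {α, γ, δ, ε, ζ}, leaving only β.
Row 7, column 1: row 7 has {α, β, ζ, η} and column 1 has {α, γ, δ, ζ, η}, leaving only ε.
Row 1, column 7: row 1 has {α, γ, δ, ε, ζ, η} and column 7 has {α, ζ, η}, leaving only β.
Row 2, column 7: row 2 has {α, β, γ, δ, ζ, η} and column 7 has {α, β, ζ, η}, leaving only ε.
Row 3, column 4: row 3 has {α, β, γ, δ, ζ} and column 4 has {α, β, ζ, η}, leaving only ε.
Row 3, column 5: row 3 has {α, β, γ, δ, ε, ζ} and column 5 has {α, β, γ, δ, ε, ζ}, leaving only η.
Row 4, column 6: row 4 has {β, γ, ζ, η} and column 6 has {β, γ, δ, ε, ζ, η}, leaving only α.
Row 4, column 7: row 4 has {α, β, γ, ζ, η} and column 7 has {α, β, ε, ζ, η}, leaving only δ.
Row 7, column 7: row 7 has {α, β, ε, ζ, η} and column 7 has {α, β, δ, ε, ζ, η}, leaving only γ.
Row 7, column 4: row 7 has {α, β, γ, ε, ζ, η} and column 4 has {α, β, ε, ζ, η}, leaving only δ.
So row 7 reads: ε ζ α δ β η γ.

ε ζ α δ β η γ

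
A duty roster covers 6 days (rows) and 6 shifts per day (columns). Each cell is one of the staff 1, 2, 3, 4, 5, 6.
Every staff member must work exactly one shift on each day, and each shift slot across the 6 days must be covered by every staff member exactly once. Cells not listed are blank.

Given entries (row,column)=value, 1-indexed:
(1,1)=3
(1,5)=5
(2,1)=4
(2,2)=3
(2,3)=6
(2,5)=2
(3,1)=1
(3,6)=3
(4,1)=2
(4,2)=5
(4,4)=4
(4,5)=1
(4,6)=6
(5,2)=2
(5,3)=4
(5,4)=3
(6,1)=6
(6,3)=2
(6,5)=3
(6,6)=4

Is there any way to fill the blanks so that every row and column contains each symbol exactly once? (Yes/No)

No day or shift among the givens repeats a symbol, and propagating forced cells runs into no contradiction.
One valid completion exists (for instance, 3 4 1 6 5 2 / 4 3 6 1 2 5 / 1 6 5 2 4 3 / 2 5 3 4 1 6 / 5 2 4 3 6 1 / 6 1 2 5 3 4).

Yes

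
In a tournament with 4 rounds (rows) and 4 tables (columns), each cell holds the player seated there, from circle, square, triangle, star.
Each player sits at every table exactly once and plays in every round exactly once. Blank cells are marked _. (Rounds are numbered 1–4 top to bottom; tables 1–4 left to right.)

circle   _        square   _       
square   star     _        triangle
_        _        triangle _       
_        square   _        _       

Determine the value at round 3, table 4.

square

Round 1, table 2: round 1 has {circle, square} and table 2 has {square, star}, leaving only triangle.
Round 1, table 4: round 1 has {circle, square, triangle} and table 4 has {triangle}, leaving only star.
Round 2, table 3: round 2 has {square, triangle, star} and table 3 has {square, triangle}, leaving only circle.
Round 3, table 1: round 3 has {triangle} and table 1 has {circle, square}, leaving only star.
Round 3, table 2: round 3 has {triangle, star} and table 2 has {square, triangle, star}, leaving only circle.
Round 3 already has {circle, triangle, star} and table 4 already has {triangle, star}, so round 3, table 4 must be square.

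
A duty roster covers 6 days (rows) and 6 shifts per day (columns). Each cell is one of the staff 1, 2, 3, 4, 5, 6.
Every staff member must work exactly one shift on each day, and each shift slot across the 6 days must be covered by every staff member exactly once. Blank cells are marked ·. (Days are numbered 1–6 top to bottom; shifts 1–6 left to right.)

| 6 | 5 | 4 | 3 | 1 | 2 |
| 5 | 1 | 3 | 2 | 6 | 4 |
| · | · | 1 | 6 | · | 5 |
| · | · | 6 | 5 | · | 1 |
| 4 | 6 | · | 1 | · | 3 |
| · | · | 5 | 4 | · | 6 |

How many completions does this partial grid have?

Day 3, shift 1: eliminating its day and shift leaves {2, 3}.
Day 3, shift 2: eliminating its day and shift leaves {2, 3, 4}.
Day 3, shift 5: eliminating its day and shift leaves {2, 3, 4}.
Day 4, shift 1: eliminating its day and shift leaves {2, 3}.
Day 4, shift 2: eliminating its day and shift leaves {2, 3, 4}.
Day 4, shift 5: eliminating its day and shift leaves {2, 3, 4}.
Day 5, shift 3: eliminating its day and shift leaves {2}.
Day 5, shift 5: eliminating its day and shift leaves {2, 5}.
Day 6, shift 1: eliminating its day and shift leaves {1, 2, 3}.
Day 6, shift 2: eliminating its day and shift leaves {2, 3}.
Day 6, shift 5: eliminating its day and shift leaves {2, 3}.
Enumerating the assignments across these blanks that avoid any day or shift repeat gives 4 completions.

4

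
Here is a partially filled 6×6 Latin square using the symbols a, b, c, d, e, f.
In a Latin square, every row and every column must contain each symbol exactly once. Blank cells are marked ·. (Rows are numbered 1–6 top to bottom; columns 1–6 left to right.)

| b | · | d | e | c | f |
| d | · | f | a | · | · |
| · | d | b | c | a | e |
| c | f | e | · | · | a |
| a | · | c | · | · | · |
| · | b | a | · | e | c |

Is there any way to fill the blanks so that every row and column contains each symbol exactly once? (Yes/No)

No

Row 1, column 2: row 1 has {b, c, d, e, f} and column 2 has {b, d, f}, so it must be a.
Row 2, column 5: row 2 has {a, d, f} and column 5 has {a, c, e}, so it must be b.
Now row 2, column 6: row 2 together with column 6 already contain {a, b, c, d, e, f} — every symbol — so nothing can go there. The grid has no valid completion.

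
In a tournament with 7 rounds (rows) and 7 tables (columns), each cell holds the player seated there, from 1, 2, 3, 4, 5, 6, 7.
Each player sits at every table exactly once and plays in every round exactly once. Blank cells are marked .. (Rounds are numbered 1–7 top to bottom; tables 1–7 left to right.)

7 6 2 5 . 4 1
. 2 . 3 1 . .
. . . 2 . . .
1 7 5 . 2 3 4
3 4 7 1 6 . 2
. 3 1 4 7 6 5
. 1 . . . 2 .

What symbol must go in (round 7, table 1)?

4

Round 1, table 5: round 1 has {1, 2, 4, 5, 6, 7} and table 5 has {1, 2, 6, 7}, leaving only 3.
Round 3, table 2: round 3 has {2} and table 2 has {1, 2, 3, 4, 6, 7}, leaving only 5.
Round 3, table 5: round 3 has {2, 5} and table 5 has {1, 2, 3, 6, 7}, leaving only 4.
Round 3, table 1: round 3 has {2, 4, 5} and table 1 has {1, 3, 7}, leaving only 6.
Round 3, table 3: round 3 has {2, 4, 5, 6} and table 3 has {1, 2, 5, 7}, leaving only 3.
Round 3, table 7: round 3 has {2, 3, 4, 5, 6} and table 7 has {1, 2, 4, 5}, leaving only 7.
Round 2, table 7: round 2 has {1, 2, 3} and table 7 has {1, 2, 4, 5, 7}, leaving only 6.
Round 2, table 3: round 2 has {1, 2, 3, 6} and table 3 has {1, 2, 3, 5, 7}, leaving only 4.
Round 2, table 1: round 2 has {1, 2, 3, 4, 6} and table 1 has {1, 3, 6, 7}, leaving only 5.
Round 7 already has {1, 2} and table 1 already has {1, 3, 5, 6, 7}, so round 7, table 1 must be 4.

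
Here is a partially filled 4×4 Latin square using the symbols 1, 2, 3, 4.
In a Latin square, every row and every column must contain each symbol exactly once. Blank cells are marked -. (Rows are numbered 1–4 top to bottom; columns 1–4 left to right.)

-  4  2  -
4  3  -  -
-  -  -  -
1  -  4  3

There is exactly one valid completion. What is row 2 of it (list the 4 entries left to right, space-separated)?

4 3 1 2

Row 2, column 3: row 2 has {3, 4} and column 3 has {2, 4}, leaving only 1.
Row 2, column 4: row 2 has {1, 3, 4} and column 4 has {3}, leaving only 2.
So row 2 reads: 4 3 1 2.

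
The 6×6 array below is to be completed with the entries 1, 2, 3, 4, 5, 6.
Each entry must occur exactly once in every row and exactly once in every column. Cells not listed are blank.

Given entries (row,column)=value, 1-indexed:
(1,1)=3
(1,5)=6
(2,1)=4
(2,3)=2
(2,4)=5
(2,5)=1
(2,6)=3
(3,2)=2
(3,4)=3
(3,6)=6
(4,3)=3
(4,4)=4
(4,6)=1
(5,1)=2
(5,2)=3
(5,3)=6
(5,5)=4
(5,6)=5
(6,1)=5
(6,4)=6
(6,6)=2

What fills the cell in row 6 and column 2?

Row 1, column 6: row 1 has {3, 6} and column 6 has {1, 2, 3, 5, 6}, leaving only 4.
Row 2, column 2: row 2 has {1, 2, 3, 4, 5} and column 2 has {2, 3}, leaving only 6.
Row 3, column 1: row 3 has {2, 3, 6} and column 1 has {2, 3, 4, 5}, leaving only 1.
Row 3, column 5: row 3 has {1, 2, 3, 6} and column 5 has {1, 4, 6}, leaving only 5.
Row 3, column 3: row 3 has {1, 2, 3, 5, 6} and column 3 has {2, 3, 6}, leaving only 4.
Row 4, column 1: row 4 has {1, 3, 4} and column 1 has {1, 2, 3, 4, 5}, leaving only 6.
Row 4, column 2: row 4 has {1, 3, 4, 6} and column 2 has {2, 3, 6}, leaving only 5.
Row 1, column 2: row 1 has {3, 4, 6} and column 2 has {2, 3, 5, 6}, leaving only 1.
Row 6 already has {2, 5, 6} and column 2 already has {1, 2, 3, 5, 6}, so row 6, column 2 must be 4.

4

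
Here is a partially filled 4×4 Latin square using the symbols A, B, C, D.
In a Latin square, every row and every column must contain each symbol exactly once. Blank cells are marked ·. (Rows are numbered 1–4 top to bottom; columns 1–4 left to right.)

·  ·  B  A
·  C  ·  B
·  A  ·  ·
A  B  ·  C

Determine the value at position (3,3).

Row 1, column 2: row 1 has {A, B} and column 2 has {A, B, C}, leaving only D.
Row 1, column 1: row 1 has {A, B, D} and column 1 has {A}, leaving only C.
Row 2, column 1: row 2 has {B, C} and column 1 has {A, C}, leaving only D.
Row 2, column 3: row 2 has {B, C, D} and column 3 has {B}, leaving only A.
Row 3, column 1: row 3 has {A} and column 1 has {A, C, D}, leaving only B.
Row 3, column 4: row 3 has {A, B} and column 4 has {A, B, C}, leaving only D.
Row 3 already has {A, B, D} and column 3 already has {A, B}, so row 3, column 3 must be C.

C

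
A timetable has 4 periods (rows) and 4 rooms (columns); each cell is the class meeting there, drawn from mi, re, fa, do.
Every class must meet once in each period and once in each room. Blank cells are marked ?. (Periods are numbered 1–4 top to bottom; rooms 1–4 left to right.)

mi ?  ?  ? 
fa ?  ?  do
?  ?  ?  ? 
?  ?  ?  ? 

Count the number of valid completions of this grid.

Period 1, room 2: eliminating its period and room leaves {re, fa, do}.
Period 1, room 3: eliminating its period and room leaves {re, fa, do}.
Period 1, room 4: eliminating its period and room leaves {re, fa}.
Period 2, room 2: eliminating its period and room leaves {mi, re}.
Period 2, room 3: eliminating its period and room leaves {mi, re}.
Period 3, room 1: eliminating its period and room leaves {re, do}.
Period 3, room 2: eliminating its period and room leaves {mi, re, fa, do}.
Period 3, room 3: eliminating its period and room leaves {mi, re, fa, do}.
Period 3, room 4: eliminating its period and room leaves {mi, re, fa}.
Period 4, room 1: eliminating its period and room leaves {re, do}.
Period 4, room 2: eliminating its period and room leaves {mi, re, fa, do}.
Period 4, room 3: eliminating its period and room leaves {mi, re, fa, do}.
Period 4, room 4: eliminating its period and room leaves {mi, re, fa}.
Enumerating the assignments across these blanks that avoid any period or room repeat gives 16 completions.

16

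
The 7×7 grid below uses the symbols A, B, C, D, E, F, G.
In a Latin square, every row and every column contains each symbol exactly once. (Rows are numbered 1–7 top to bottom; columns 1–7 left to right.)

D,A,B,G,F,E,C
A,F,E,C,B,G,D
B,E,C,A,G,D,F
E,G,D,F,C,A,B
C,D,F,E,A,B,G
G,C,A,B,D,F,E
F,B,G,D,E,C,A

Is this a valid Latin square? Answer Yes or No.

Each row is a permutation of the 7 symbols, and so is each column.

Yes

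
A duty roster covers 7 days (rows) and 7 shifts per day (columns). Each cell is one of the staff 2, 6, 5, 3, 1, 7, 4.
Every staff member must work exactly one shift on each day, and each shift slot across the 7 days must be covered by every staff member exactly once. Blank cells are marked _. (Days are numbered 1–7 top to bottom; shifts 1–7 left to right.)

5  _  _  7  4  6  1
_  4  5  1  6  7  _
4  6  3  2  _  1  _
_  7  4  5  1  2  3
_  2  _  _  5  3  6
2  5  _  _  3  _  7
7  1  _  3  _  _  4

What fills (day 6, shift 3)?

1

Day 1, shift 2: day 1 has {6, 5, 1, 7, 4} and shift 2 has {2, 6, 5, 1, 7, 4}, leaving only 3.
Day 1, shift 3: day 1 has {6, 5, 3, 1, 7, 4} and shift 3 has {5, 3, 4}, leaving only 2.
Day 2, shift 1: day 2 has {6, 5, 1, 7, 4} and shift 1 has {2, 5, 7, 4}, leaving only 3.
Day 2, shift 7: day 2 has {6, 5, 3, 1, 7, 4} and shift 7 has {6, 3, 1, 7, 4}, leaving only 2.
Day 3, shift 5: day 3 has {2, 6, 3, 1, 4} and shift 5 has {6, 5, 3, 1, 4}, leaving only 7.
Day 3, shift 7: day 3 has {2, 6, 3, 1, 7, 4} and shift 7 has {2, 6, 3, 1, 7, 4}, leaving only 5.
Day 4, shift 1: day 4 has {2, 5, 3, 1, 7, 4} and shift 1 has {2, 5, 3, 7, 4}, leaving only 6.
Day 5, shift 1: day 5 has {2, 6, 5, 3} and shift 1 has {2, 6, 5, 3, 7, 4}, leaving only 1.
Day 5, shift 3: day 5 has {2, 6, 5, 3, 1} and shift 3 has {2, 5, 3, 4}, leaving only 7.
Day 5, shift 4: day 5 has {2, 6, 5, 3, 1, 7} and shift 4 has {2, 5, 3, 1, 7}, leaving only 4.
Day 6, shift 4: day 6 has {2, 5, 3, 7} and shift 4 has {2, 5, 3, 1, 7, 4}, leaving only 6.
Day 6 already has {2, 6, 5, 3, 7} and shift 3 already has {2, 5, 3, 7, 4}, so day 6, shift 3 must be 1.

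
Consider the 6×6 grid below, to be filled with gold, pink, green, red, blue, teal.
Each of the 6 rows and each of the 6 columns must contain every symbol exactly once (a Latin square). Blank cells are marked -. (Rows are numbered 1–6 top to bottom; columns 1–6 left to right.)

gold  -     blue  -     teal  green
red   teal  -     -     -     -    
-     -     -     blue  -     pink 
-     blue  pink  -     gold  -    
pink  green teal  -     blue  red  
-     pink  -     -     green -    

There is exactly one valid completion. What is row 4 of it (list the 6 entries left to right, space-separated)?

green blue pink red gold teal

Row 4, column 6: row 4 has {gold, pink, blue} and column 6 has {pink, green, red}, leaving only teal.
Row 4, column 1: row 4 has {gold, pink, blue, teal} and column 1 has {gold, pink, red}, leaving only green.
Row 4, column 4: row 4 has {gold, pink, green, blue, teal} and column 4 has {blue}, leaving only red.
So row 4 reads: green blue pink red gold teal.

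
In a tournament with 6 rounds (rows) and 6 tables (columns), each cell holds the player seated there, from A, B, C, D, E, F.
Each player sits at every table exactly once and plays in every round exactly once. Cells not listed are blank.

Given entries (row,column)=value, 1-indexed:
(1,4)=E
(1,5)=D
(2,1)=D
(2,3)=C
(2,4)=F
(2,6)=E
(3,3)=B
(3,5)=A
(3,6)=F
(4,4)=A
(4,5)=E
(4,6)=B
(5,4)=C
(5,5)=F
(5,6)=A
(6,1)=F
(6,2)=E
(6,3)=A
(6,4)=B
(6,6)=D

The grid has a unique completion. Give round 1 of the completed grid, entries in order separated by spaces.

A B F E D C

Round 1, table 3: round 1 has {D, E} and table 3 has {A, B, C}, leaving only F.
Round 1, table 6: round 1 has {D, E, F} and table 6 has {A, B, D, E, F}, leaving only C.
Round 2, table 5: round 2 has {C, D, E, F} and table 5 has {A, D, E, F}, leaving only B.
Round 2, table 2: round 2 has {B, C, D, E, F} and table 2 has {E}, leaving only A.
Round 1, table 2: round 1 has {C, D, E, F} and table 2 has {A, E}, leaving only B.
Round 1, table 1: round 1 has {B, C, D, E, F} and table 1 has {D, F}, leaving only A.
So round 1 reads: A B F E D C.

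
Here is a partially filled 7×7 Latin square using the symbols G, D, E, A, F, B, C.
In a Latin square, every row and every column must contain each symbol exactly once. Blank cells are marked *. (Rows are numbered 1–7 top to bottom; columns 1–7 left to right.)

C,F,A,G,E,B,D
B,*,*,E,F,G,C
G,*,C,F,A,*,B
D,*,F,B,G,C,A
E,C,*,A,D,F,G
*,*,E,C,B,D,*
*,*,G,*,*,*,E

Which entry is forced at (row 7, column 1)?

Row 2, column 3: row 2 has {G, E, F, B, C} and column 3 has {G, E, A, F, C}, leaving only D.
Row 2, column 2: row 2 has {G, D, E, F, B, C} and column 2 has {F, C}, leaving only A.
Row 3, column 6: row 3 has {G, A, F, B, C} and column 6 has {G, D, F, B, C}, leaving only E.
Row 3, column 2: row 3 has {G, E, A, F, B, C} and column 2 has {A, F, C}, leaving only D.
Row 4, column 2: row 4 has {G, D, A, F, B, C} and column 2 has {D, A, F, C}, leaving only E.
Row 5, column 3: row 5 has {G, D, E, A, F, C} and column 3 has {G, D, E, A, F, C}, leaving only B.
Row 6, column 2: row 6 has {D, E, B, C} and column 2 has {D, E, A, F, C}, leaving only G.
Row 6, column 7: row 6 has {G, D, E, B, C} and column 7 has {G, D, E, A, B, C}, leaving only F.
Row 6, column 1: row 6 has {G, D, E, F, B, C} and column 1 has {G, D, E, B, C}, leaving only A.
Row 7 already has {G, E} and column 1 already has {G, D, E, A, B, C}, so row 7, column 1 must be F.

F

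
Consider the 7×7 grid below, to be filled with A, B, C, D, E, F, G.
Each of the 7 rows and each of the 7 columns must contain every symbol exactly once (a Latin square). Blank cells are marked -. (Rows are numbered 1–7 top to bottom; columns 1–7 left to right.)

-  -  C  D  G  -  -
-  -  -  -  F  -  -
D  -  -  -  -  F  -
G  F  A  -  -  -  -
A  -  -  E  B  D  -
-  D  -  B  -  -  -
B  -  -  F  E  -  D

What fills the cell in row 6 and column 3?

E

Row 4, column 4: row 4 has {A, F, G} and column 4 has {B, D, E, F}, leaving only C.
Row 4, column 5: row 4 has {A, C, F, G} and column 5 has {B, E, F, G}, leaving only D.
Row 7, column 3: row 7 has {B, D, E, F} and column 3 has {A, C}, leaving only G.
Row 5, column 3: row 5 has {A, B, D, E} and column 3 has {A, C, G}, leaving only F.
Row 6 already has {B, D} and column 3 already has {A, C, F, G}, so row 6, column 3 must be E.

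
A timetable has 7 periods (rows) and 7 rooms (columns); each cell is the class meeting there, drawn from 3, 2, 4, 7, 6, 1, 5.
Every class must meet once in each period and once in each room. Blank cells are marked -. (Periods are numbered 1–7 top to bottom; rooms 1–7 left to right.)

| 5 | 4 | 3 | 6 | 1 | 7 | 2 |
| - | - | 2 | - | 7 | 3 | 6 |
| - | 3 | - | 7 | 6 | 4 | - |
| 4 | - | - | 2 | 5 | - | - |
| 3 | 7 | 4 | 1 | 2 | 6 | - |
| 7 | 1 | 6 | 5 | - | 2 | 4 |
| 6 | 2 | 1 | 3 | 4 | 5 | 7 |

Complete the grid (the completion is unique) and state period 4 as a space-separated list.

4 6 7 2 5 1 3

Period 4, room 2: period 4 has {2, 4, 5} and room 2 has {3, 2, 4, 7, 1}, leaving only 6.
Period 4, room 3: period 4 has {2, 4, 6, 5} and room 3 has {3, 2, 4, 6, 1}, leaving only 7.
Period 4, room 6: period 4 has {2, 4, 7, 6, 5} and room 6 has {3, 2, 4, 7, 6, 5}, leaving only 1.
Period 4, room 7: period 4 has {2, 4, 7, 6, 1, 5} and room 7 has {2, 4, 7, 6}, leaving only 3.
So period 4 reads: 4 6 7 2 5 1 3.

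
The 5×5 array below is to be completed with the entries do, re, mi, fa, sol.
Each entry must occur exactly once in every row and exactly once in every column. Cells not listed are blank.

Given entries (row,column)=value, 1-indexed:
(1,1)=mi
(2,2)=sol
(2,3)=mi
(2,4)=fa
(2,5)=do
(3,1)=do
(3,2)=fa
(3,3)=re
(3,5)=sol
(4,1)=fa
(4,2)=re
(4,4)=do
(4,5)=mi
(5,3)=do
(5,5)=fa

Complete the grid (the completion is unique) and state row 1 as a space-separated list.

mi do fa sol re

Row 1, column 2: row 1 has {mi} and column 2 has {re, fa, sol}, leaving only do.
Row 1, column 5: row 1 has {do, mi} and column 5 has {do, mi, fa, sol}, leaving only re.
Row 1, column 4: row 1 has {do, re, mi} and column 4 has {do, fa}, leaving only sol.
Row 1, column 3: row 1 has {do, re, mi, sol} and column 3 has {do, re, mi}, leaving only fa.
So row 1 reads: mi do fa sol re.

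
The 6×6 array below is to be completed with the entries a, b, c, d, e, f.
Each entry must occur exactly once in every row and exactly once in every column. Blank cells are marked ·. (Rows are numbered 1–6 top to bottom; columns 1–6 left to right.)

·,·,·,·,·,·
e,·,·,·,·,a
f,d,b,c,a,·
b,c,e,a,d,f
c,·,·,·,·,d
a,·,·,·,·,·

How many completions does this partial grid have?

Row 1, column 1: eliminating its row and column leaves {d}.
Row 1, column 2: eliminating its row and column leaves {a, b, e, f}.
Row 1, column 3: eliminating its row and column leaves {a, c, d, f}.
Row 1, column 4: eliminating its row and column leaves {b, d, e, f}.
Row 1, column 5: eliminating its row and column leaves {b, c, e, f}.
Row 1, column 6: eliminating its row and column leaves {b, c, e}.
Row 2, column 2: eliminating its row and column leaves {b, f}.
Row 2, column 3: eliminating its row and column leaves {c, d, f}.
Row 2, column 4: eliminating its row and column leaves {b, d, f}.
Row 2, column 5: eliminating its row and column leaves {b, c, f}.
Row 3, column 6: eliminating its row and column leaves {e}.
Row 5, column 2: eliminating its row and column leaves {a, b, e, f}.
Row 5, column 3: eliminating its row and column leaves {a, f}.
Row 5, column 4: eliminating its row and column leaves {b, e, f}.
Row 5, column 5: eliminating its row and column leaves {b, e, f}.
Row 6, column 2: eliminating its row and column leaves {b, e, f}.
Row 6, column 3: eliminating its row and column leaves {c, d, f}.
Row 6, column 4: eliminating its row and column leaves {b, d, e, f}.
Row 6, column 5: eliminating its row and column leaves {b, c, e, f}.
Row 6, column 6: eliminating its row and column leaves {b, c, e}.
Enumerating the assignments across these blanks that avoid any row or column repeat gives 32 completions.

32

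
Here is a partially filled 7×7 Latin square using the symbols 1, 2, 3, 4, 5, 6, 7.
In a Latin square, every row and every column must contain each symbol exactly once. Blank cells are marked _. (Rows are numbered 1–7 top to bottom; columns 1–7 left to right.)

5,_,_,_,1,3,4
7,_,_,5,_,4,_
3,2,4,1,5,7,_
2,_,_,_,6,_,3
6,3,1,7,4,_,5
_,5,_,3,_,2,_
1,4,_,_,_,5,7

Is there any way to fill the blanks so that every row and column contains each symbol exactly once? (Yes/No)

Row 5, column 6: row 5 together with column 6 already contain {1, 2, 3, 4, 5, 6, 7} — every symbol — so nothing can go there. The grid has no valid completion.

No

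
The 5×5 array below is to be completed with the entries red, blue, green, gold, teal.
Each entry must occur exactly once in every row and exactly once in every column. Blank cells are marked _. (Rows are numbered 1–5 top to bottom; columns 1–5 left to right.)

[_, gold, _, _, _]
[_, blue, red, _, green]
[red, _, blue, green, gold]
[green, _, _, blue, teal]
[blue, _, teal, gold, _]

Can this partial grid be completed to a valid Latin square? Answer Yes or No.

No row or column among the givens repeats a symbol, and propagating forced cells runs into no contradiction.
One valid completion exists (for instance, teal gold green red blue / gold blue red teal green / red teal blue green gold / green red gold blue teal / blue green teal gold red).

Yes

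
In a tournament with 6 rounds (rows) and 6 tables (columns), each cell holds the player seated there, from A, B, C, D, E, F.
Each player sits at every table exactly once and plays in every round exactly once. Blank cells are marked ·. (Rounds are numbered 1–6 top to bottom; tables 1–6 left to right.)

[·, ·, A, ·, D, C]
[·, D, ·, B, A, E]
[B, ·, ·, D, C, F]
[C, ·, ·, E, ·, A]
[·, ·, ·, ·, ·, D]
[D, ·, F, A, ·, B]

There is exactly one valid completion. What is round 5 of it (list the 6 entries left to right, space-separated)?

A E B C F D

Round 1, table 4: round 1 has {A, C, D} and table 4 has {A, B, D, E}, leaving only F.
Round 5, table 4: round 5 has {D} and table 4 has {A, B, D, E, F}, leaving only C.
Round 1, table 1: round 1 has {A, C, D, F} and table 1 has {B, C, D}, leaving only E.
Round 1, table 2: round 1 has {A, C, D, E, F} and table 2 has {D}, leaving only B.
Round 2, table 1: round 2 has {A, B, D, E} and table 1 has {B, C, D, E}, leaving only F.
Round 5, table 1: round 5 has {C, D} and table 1 has {B, C, D, E, F}, leaving only A.
Round 2, table 3: round 2 has {A, B, D, E, F} and table 3 has {A, F}, leaving only C.
Round 3, table 3: round 3 has {B, C, D, F} and table 3 has {A, C, F}, leaving only E.
Round 5, table 3: round 5 has {A, C, D} and table 3 has {A, C, E, F}, leaving only B.
Round 3, table 2: round 3 has {B, C, D, E, F} and table 2 has {B, D}, leaving only A.
Round 4, table 2: round 4 has {A, C, E} and table 2 has {A, B, D}, leaving only F.
Round 5, table 2: round 5 has {A, B, C, D} and table 2 has {A, B, D, F}, leaving only E.
Round 5, table 5: round 5 has {A, B, C, D, E} and table 5 has {A, C, D}, leaving only F.
So round 5 reads: A E B C F D.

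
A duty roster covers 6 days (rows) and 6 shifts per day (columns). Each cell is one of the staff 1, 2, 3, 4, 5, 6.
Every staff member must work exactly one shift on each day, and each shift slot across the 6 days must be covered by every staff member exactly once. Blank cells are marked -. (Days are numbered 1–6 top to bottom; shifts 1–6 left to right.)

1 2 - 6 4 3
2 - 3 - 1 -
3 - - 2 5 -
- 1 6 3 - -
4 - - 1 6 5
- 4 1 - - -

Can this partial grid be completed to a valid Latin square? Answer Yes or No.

Yes

No day or shift among the givens repeats a symbol, and propagating forced cells runs into no contradiction.
One valid completion exists (for instance, 1 2 5 6 4 3 / 2 5 3 4 1 6 / 3 6 4 2 5 1 / 5 1 6 3 2 4 / 4 3 2 1 6 5 / 6 4 1 5 3 2).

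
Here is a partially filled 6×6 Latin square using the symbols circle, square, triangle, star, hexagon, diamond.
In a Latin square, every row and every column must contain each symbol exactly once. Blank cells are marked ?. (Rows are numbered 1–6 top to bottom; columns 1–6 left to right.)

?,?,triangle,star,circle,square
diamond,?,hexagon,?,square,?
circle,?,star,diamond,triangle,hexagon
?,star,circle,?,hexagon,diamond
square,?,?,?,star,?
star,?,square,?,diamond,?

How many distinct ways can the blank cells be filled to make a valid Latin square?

4

Row 1, column 1: eliminating its row and column leaves {hexagon}.
Row 1, column 2: eliminating its row and column leaves {hexagon, diamond}.
Row 2, column 2: eliminating its row and column leaves {circle, triangle}.
Row 2, column 4: eliminating its row and column leaves {circle, triangle}.
Row 2, column 6: eliminating its row and column leaves {circle, triangle, star}.
Row 3, column 2: eliminating its row and column leaves {square}.
Row 4, column 1: eliminating its row and column leaves {triangle}.
Row 4, column 4: eliminating its row and column leaves {square, triangle}.
Row 5, column 2: eliminating its row and column leaves {circle, triangle, hexagon, diamond}.
Row 5, column 3: eliminating its row and column leaves {diamond}.
Row 5, column 4: eliminating its row and column leaves {circle, triangle, hexagon}.
Row 5, column 6: eliminating its row and column leaves {circle, triangle}.
Row 6, column 2: eliminating its row and column leaves {circle, triangle, hexagon}.
Row 6, column 4: eliminating its row and column leaves {circle, triangle, hexagon}.
Row 6, column 6: eliminating its row and column leaves {circle, triangle}.
Enumerating the assignments across these blanks that avoid any row or column repeat gives 4 completions.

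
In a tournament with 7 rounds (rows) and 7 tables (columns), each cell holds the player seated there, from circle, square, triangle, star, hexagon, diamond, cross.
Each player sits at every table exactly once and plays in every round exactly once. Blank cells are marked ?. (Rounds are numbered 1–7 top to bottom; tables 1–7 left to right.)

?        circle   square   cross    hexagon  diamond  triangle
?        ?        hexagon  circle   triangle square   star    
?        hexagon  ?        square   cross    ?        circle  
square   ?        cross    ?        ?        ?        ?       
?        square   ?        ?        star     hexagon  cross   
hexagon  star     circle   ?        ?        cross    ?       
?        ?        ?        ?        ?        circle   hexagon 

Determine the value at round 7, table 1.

Round 1, table 1: round 1 has {circle, square, triangle, hexagon, diamond, cross} and table 1 has {square, hexagon}, leaving only star.
Round 4, table 7: round 4 has {square, cross} and table 7 has {circle, triangle, star, hexagon, cross}, leaving only diamond.
Round 4, table 2: round 4 has {square, diamond, cross} and table 2 has {circle, square, star, hexagon}, leaving only triangle.
Round 4, table 5: round 4 has {square, triangle, diamond, cross} and table 5 has {triangle, star, hexagon, cross}, leaving only circle.
Round 4, table 6: round 4 has {circle, square, triangle, diamond, cross} and table 6 has {circle, square, hexagon, diamond, cross}, leaving only star.
Round 3, table 6: round 3 has {circle, square, hexagon, cross} and table 6 has {circle, square, star, hexagon, diamond, cross}, leaving only triangle.
Round 3, table 1: round 3 has {circle, square, triangle, hexagon, cross} and table 1 has {square, star, hexagon}, leaving only diamond.
Round 2, table 1: round 2 has {circle, square, triangle, star, hexagon} and table 1 has {square, star, hexagon, diamond}, leaving only cross.
Round 7 already has {circle, hexagon} and table 1 already has {square, star, hexagon, diamond, cross}, so round 7, table 1 must be triangle.

triangle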